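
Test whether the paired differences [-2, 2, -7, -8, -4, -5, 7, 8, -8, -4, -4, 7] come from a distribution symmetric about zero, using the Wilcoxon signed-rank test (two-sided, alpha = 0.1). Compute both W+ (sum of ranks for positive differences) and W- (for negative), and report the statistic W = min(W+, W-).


Step 1: Drop any zero differences (none here) and take |d_i|.
|d| = [2, 2, 7, 8, 4, 5, 7, 8, 8, 4, 4, 7]
Step 2: Midrank |d_i| (ties get averaged ranks).
ranks: |2|->1.5, |2|->1.5, |7|->8, |8|->11, |4|->4, |5|->6, |7|->8, |8|->11, |8|->11, |4|->4, |4|->4, |7|->8
Step 3: Attach original signs; sum ranks with positive sign and with negative sign.
W+ = 1.5 + 8 + 11 + 8 = 28.5
W- = 1.5 + 8 + 11 + 4 + 6 + 11 + 4 + 4 = 49.5
(Check: W+ + W- = 78 should equal n(n+1)/2 = 78.)
Step 4: Test statistic W = min(W+, W-) = 28.5.
Step 5: Ties in |d|, so use the tie-corrected normal approximation.
        E[W] = n(n+1)/4 = 12*13/4 = 39.
        Tie groups: |d|=2 (t=2), |d|=4 (t=3), |d|=7 (t=3), |d|=8 (t=3); sum(t^3 - t) = 78.
        Var[W] = n(n+1)(2n+1)/24 - sum(t^3-t)/48 = 3900/24 - 78/48 = 160.875.
        z = (W - E[W]) / sqrt(Var[W]) = (28.5 - 39) / 12.6837 = -0.8278.
        Two-sided p = 2*Phi(z) = 0.407763.
Step 6: alpha = 0.1. fail to reject H0.

W+ = 28.5, W- = 49.5, W = min = 28.5, p = 0.407763, fail to reject H0.


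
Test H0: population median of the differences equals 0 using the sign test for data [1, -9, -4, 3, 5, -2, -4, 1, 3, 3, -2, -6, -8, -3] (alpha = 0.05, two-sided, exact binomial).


Step 1: Discard zero differences. Original n = 14; n_eff = number of nonzero differences = 14.
Nonzero differences (with sign): +1, -9, -4, +3, +5, -2, -4, +1, +3, +3, -2, -6, -8, -3
Step 2: Count signs: positive = 6, negative = 8.
Step 3: Under H0: P(positive) = 0.5, so the number of positives S ~ Bin(14, 0.5).
Step 4: Two-sided exact p-value = sum of Bin(14,0.5) probabilities at or below the observed probability = 0.790527.
Step 5: alpha = 0.05. fail to reject H0.

n_eff = 14, pos = 6, neg = 8, p = 0.790527, fail to reject H0.


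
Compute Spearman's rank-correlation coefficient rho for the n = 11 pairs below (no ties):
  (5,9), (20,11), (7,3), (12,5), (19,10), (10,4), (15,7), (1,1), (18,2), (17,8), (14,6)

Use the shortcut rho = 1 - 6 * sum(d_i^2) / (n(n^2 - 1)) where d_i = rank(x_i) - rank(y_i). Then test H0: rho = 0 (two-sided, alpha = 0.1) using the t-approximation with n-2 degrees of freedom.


Step 1: Rank x and y separately (midranks; no ties here).
rank(x): 5->2, 20->11, 7->3, 12->5, 19->10, 10->4, 15->7, 1->1, 18->9, 17->8, 14->6
rank(y): 9->9, 11->11, 3->3, 5->5, 10->10, 4->4, 7->7, 1->1, 2->2, 8->8, 6->6
Step 2: d_i = R_x(i) - R_y(i); compute d_i^2.
  (2-9)^2=49, (11-11)^2=0, (3-3)^2=0, (5-5)^2=0, (10-10)^2=0, (4-4)^2=0, (7-7)^2=0, (1-1)^2=0, (9-2)^2=49, (8-8)^2=0, (6-6)^2=0
sum(d^2) = 98.
Step 3: rho = 1 - 6*98 / (11*(11^2 - 1)) = 1 - 588/1320 = 0.554545.
Step 4: Under H0, t = rho * sqrt((n-2)/(1-rho^2)) = 1.9992 ~ t(9).
Step 5: Two-sided p-value from the t-distribution with 9 df = 0.076652.
Step 6: alpha = 0.1. reject H0.

rho = 0.5545, p = 0.076652, reject H0 at alpha = 0.1.


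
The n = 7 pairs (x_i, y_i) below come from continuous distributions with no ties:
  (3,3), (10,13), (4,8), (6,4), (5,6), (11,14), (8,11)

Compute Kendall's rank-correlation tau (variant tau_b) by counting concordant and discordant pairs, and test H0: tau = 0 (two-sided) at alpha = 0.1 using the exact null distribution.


Step 1: Enumerate the 21 unordered pairs (i,j) with i<j and classify each by sign(x_j-x_i) * sign(y_j-y_i).
  (1,2):dx=+7,dy=+10->C; (1,3):dx=+1,dy=+5->C; (1,4):dx=+3,dy=+1->C; (1,5):dx=+2,dy=+3->C
  (1,6):dx=+8,dy=+11->C; (1,7):dx=+5,dy=+8->C; (2,3):dx=-6,dy=-5->C; (2,4):dx=-4,dy=-9->C
  (2,5):dx=-5,dy=-7->C; (2,6):dx=+1,dy=+1->C; (2,7):dx=-2,dy=-2->C; (3,4):dx=+2,dy=-4->D
  (3,5):dx=+1,dy=-2->D; (3,6):dx=+7,dy=+6->C; (3,7):dx=+4,dy=+3->C; (4,5):dx=-1,dy=+2->D
  (4,6):dx=+5,dy=+10->C; (4,7):dx=+2,dy=+7->C; (5,6):dx=+6,dy=+8->C; (5,7):dx=+3,dy=+5->C
  (6,7):dx=-3,dy=-3->C
Step 2: C = 18, D = 3, total pairs = 21.
Step 3: tau = (C - D)/(n(n-1)/2) = (18 - 3)/21 = 0.714286.
Step 4: Exact two-sided p-value (enumerate n! = 5040 permutations of y under H0): p = 0.030159.
Step 5: alpha = 0.1. reject H0.

tau_b = 0.7143 (C=18, D=3), p = 0.030159, reject H0.


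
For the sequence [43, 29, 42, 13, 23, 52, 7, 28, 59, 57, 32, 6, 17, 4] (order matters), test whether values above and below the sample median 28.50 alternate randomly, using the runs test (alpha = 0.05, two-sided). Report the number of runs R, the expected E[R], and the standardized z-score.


Step 1: Compute median = 28.50; label A = above, B = below.
Labels in order: AAABBABBAAABBB  (n_A = 7, n_B = 7)
Step 2: Count runs R = 6.
Step 3: Under H0 (random ordering), E[R] = 2*n_A*n_B/(n_A+n_B) + 1 = 2*7*7/14 + 1 = 8.0000.
        Var[R] = 2*n_A*n_B*(2*n_A*n_B - n_A - n_B) / ((n_A+n_B)^2 * (n_A+n_B-1)) = 8232/2548 = 3.2308.
        SD[R] = 1.7974.
Step 4: Continuity-corrected z = (R + 0.5 - E[R]) / SD[R] = (6 + 0.5 - 8.0000) / 1.7974 = -0.8345.
Step 5: Two-sided p-value via normal approximation = 2*(1 - Phi(|z|)) = 0.403986.
Step 6: alpha = 0.05. fail to reject H0.

R = 6, z = -0.8345, p = 0.403986, fail to reject H0.


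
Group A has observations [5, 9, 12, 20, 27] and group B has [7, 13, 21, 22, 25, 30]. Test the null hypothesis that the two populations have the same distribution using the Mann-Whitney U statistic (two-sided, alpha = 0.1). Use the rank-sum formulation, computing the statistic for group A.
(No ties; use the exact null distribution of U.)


Step 1: Combine and sort all 11 observations; assign midranks.
sorted (value, group): (5,X), (7,Y), (9,X), (12,X), (13,Y), (20,X), (21,Y), (22,Y), (25,Y), (27,X), (30,Y)
ranks: 5->1, 7->2, 9->3, 12->4, 13->5, 20->6, 21->7, 22->8, 25->9, 27->10, 30->11
Step 2: Rank sum for X: R1 = 1 + 3 + 4 + 6 + 10 = 24.
Step 3: U_X = R1 - n1(n1+1)/2 = 24 - 5*6/2 = 24 - 15 = 9.
       U_Y = n1*n2 - U_X = 30 - 9 = 21.
Step 4: No ties, so the exact null distribution of U (based on enumerating the C(11,5) = 462 equally likely rank assignments) gives the two-sided p-value.
Step 5: p-value = 0.329004; compare to alpha = 0.1. fail to reject H0.

U_X = 9, p = 0.329004, fail to reject H0 at alpha = 0.1.


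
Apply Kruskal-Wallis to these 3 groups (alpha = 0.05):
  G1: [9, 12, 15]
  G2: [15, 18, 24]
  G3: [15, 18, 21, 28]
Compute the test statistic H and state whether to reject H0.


Step 1: Combine all N = 10 observations and assign midranks.
sorted (value, group, rank): (9,G1,1), (12,G1,2), (15,G1,4), (15,G2,4), (15,G3,4), (18,G2,6.5), (18,G3,6.5), (21,G3,8), (24,G2,9), (28,G3,10)
Step 2: Sum ranks within each group.
R_1 = 7 (n_1 = 3)
R_2 = 19.5 (n_2 = 3)
R_3 = 28.5 (n_3 = 4)
Step 3: H = 12/(N(N+1)) * sum(R_i^2/n_i) - 3(N+1)
     = 12/(10*11) * (7^2/3 + 19.5^2/3 + 28.5^2/4) - 3*11
     = 0.109091 * 346.146 - 33
     = 4.761364.
Step 4: Ties present; correction factor C = 1 - 30/(10^3 - 10) = 0.969697. Corrected H = 4.761364 / 0.969697 = 4.910156.
Step 5: Under H0, H ~ chi^2(2); p-value = 0.085856.
Step 6: alpha = 0.05. fail to reject H0.

H = 4.9102, df = 2, p = 0.085856, fail to reject H0.


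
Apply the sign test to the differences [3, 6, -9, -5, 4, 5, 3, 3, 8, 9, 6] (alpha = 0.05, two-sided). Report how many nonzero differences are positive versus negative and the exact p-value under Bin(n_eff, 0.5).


Step 1: Discard zero differences. Original n = 11; n_eff = number of nonzero differences = 11.
Nonzero differences (with sign): +3, +6, -9, -5, +4, +5, +3, +3, +8, +9, +6
Step 2: Count signs: positive = 9, negative = 2.
Step 3: Under H0: P(positive) = 0.5, so the number of positives S ~ Bin(11, 0.5).
Step 4: Two-sided exact p-value = sum of Bin(11,0.5) probabilities at or below the observed probability = 0.065430.
Step 5: alpha = 0.05. fail to reject H0.

n_eff = 11, pos = 9, neg = 2, p = 0.065430, fail to reject H0.


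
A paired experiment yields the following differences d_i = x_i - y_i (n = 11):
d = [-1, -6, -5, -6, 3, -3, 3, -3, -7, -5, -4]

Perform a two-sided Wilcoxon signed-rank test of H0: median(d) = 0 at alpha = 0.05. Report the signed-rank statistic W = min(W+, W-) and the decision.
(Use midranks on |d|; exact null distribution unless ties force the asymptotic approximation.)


Step 1: Drop any zero differences (none here) and take |d_i|.
|d| = [1, 6, 5, 6, 3, 3, 3, 3, 7, 5, 4]
Step 2: Midrank |d_i| (ties get averaged ranks).
ranks: |1|->1, |6|->9.5, |5|->7.5, |6|->9.5, |3|->3.5, |3|->3.5, |3|->3.5, |3|->3.5, |7|->11, |5|->7.5, |4|->6
Step 3: Attach original signs; sum ranks with positive sign and with negative sign.
W+ = 3.5 + 3.5 = 7
W- = 1 + 9.5 + 7.5 + 9.5 + 3.5 + 3.5 + 11 + 7.5 + 6 = 59
(Check: W+ + W- = 66 should equal n(n+1)/2 = 66.)
Step 4: Test statistic W = min(W+, W-) = 7.
Step 5: Ties in |d|, so use the tie-corrected normal approximation.
        E[W] = n(n+1)/4 = 11*12/4 = 33.
        Tie groups: |d|=3 (t=4), |d|=5 (t=2), |d|=6 (t=2); sum(t^3 - t) = 72.
        Var[W] = n(n+1)(2n+1)/24 - sum(t^3-t)/48 = 3036/24 - 72/48 = 125.
        z = (W - E[W]) / sqrt(Var[W]) = (7 - 33) / 11.1803 = -2.3255.
        Two-sided p = 2*Phi(z) = 0.020045.
Step 6: alpha = 0.05. reject H0.

W+ = 7, W- = 59, W = min = 7, p = 0.020045, reject H0.


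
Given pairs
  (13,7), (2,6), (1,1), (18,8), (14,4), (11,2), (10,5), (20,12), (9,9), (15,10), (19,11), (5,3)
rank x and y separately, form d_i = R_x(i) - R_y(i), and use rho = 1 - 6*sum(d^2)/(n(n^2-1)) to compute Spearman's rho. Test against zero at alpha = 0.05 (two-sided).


Step 1: Rank x and y separately (midranks; no ties here).
rank(x): 13->7, 2->2, 1->1, 18->10, 14->8, 11->6, 10->5, 20->12, 9->4, 15->9, 19->11, 5->3
rank(y): 7->7, 6->6, 1->1, 8->8, 4->4, 2->2, 5->5, 12->12, 9->9, 10->10, 11->11, 3->3
Step 2: d_i = R_x(i) - R_y(i); compute d_i^2.
  (7-7)^2=0, (2-6)^2=16, (1-1)^2=0, (10-8)^2=4, (8-4)^2=16, (6-2)^2=16, (5-5)^2=0, (12-12)^2=0, (4-9)^2=25, (9-10)^2=1, (11-11)^2=0, (3-3)^2=0
sum(d^2) = 78.
Step 3: rho = 1 - 6*78 / (12*(12^2 - 1)) = 1 - 468/1716 = 0.727273.
Step 4: Under H0, t = rho * sqrt((n-2)/(1-rho^2)) = 3.3508 ~ t(10).
Step 5: Two-sided p-value from the t-distribution with 10 df = 0.007355.
Step 6: alpha = 0.05. reject H0.

rho = 0.7273, p = 0.007355, reject H0 at alpha = 0.05.


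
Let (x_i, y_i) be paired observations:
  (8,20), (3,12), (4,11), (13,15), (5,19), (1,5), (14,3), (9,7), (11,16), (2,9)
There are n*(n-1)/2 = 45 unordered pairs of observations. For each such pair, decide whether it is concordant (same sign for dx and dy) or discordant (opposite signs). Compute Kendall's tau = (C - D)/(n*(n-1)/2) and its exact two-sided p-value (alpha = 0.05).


Step 1: Enumerate the 45 unordered pairs (i,j) with i<j and classify each by sign(x_j-x_i) * sign(y_j-y_i).
  (1,2):dx=-5,dy=-8->C; (1,3):dx=-4,dy=-9->C; (1,4):dx=+5,dy=-5->D; (1,5):dx=-3,dy=-1->C
  (1,6):dx=-7,dy=-15->C; (1,7):dx=+6,dy=-17->D; (1,8):dx=+1,dy=-13->D; (1,9):dx=+3,dy=-4->D
  (1,10):dx=-6,dy=-11->C; (2,3):dx=+1,dy=-1->D; (2,4):dx=+10,dy=+3->C; (2,5):dx=+2,dy=+7->C
  (2,6):dx=-2,dy=-7->C; (2,7):dx=+11,dy=-9->D; (2,8):dx=+6,dy=-5->D; (2,9):dx=+8,dy=+4->C
  (2,10):dx=-1,dy=-3->C; (3,4):dx=+9,dy=+4->C; (3,5):dx=+1,dy=+8->C; (3,6):dx=-3,dy=-6->C
  (3,7):dx=+10,dy=-8->D; (3,8):dx=+5,dy=-4->D; (3,9):dx=+7,dy=+5->C; (3,10):dx=-2,dy=-2->C
  (4,5):dx=-8,dy=+4->D; (4,6):dx=-12,dy=-10->C; (4,7):dx=+1,dy=-12->D; (4,8):dx=-4,dy=-8->C
  (4,9):dx=-2,dy=+1->D; (4,10):dx=-11,dy=-6->C; (5,6):dx=-4,dy=-14->C; (5,7):dx=+9,dy=-16->D
  (5,8):dx=+4,dy=-12->D; (5,9):dx=+6,dy=-3->D; (5,10):dx=-3,dy=-10->C; (6,7):dx=+13,dy=-2->D
  (6,8):dx=+8,dy=+2->C; (6,9):dx=+10,dy=+11->C; (6,10):dx=+1,dy=+4->C; (7,8):dx=-5,dy=+4->D
  (7,9):dx=-3,dy=+13->D; (7,10):dx=-12,dy=+6->D; (8,9):dx=+2,dy=+9->C; (8,10):dx=-7,dy=+2->D
  (9,10):dx=-9,dy=-7->C
Step 2: C = 25, D = 20, total pairs = 45.
Step 3: tau = (C - D)/(n(n-1)/2) = (25 - 20)/45 = 0.111111.
Step 4: Exact two-sided p-value (enumerate n! = 3628800 permutations of y under H0): p = 0.727490.
Step 5: alpha = 0.05. fail to reject H0.

tau_b = 0.1111 (C=25, D=20), p = 0.727490, fail to reject H0.


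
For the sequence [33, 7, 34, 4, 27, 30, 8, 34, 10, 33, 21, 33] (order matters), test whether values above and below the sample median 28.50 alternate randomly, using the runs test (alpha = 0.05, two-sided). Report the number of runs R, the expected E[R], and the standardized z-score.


Step 1: Compute median = 28.50; label A = above, B = below.
Labels in order: ABABBABABABA  (n_A = 6, n_B = 6)
Step 2: Count runs R = 11.
Step 3: Under H0 (random ordering), E[R] = 2*n_A*n_B/(n_A+n_B) + 1 = 2*6*6/12 + 1 = 7.0000.
        Var[R] = 2*n_A*n_B*(2*n_A*n_B - n_A - n_B) / ((n_A+n_B)^2 * (n_A+n_B-1)) = 4320/1584 = 2.7273.
        SD[R] = 1.6514.
Step 4: Continuity-corrected z = (R - 0.5 - E[R]) / SD[R] = (11 - 0.5 - 7.0000) / 1.6514 = 2.1194.
Step 5: Two-sided p-value via normal approximation = 2*(1 - Phi(|z|)) = 0.034060.
Step 6: alpha = 0.05. reject H0.

R = 11, z = 2.1194, p = 0.034060, reject H0.


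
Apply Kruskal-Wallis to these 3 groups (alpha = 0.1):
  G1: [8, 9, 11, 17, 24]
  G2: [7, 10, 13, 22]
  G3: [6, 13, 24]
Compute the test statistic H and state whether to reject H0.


Step 1: Combine all N = 12 observations and assign midranks.
sorted (value, group, rank): (6,G3,1), (7,G2,2), (8,G1,3), (9,G1,4), (10,G2,5), (11,G1,6), (13,G2,7.5), (13,G3,7.5), (17,G1,9), (22,G2,10), (24,G1,11.5), (24,G3,11.5)
Step 2: Sum ranks within each group.
R_1 = 33.5 (n_1 = 5)
R_2 = 24.5 (n_2 = 4)
R_3 = 20 (n_3 = 3)
Step 3: H = 12/(N(N+1)) * sum(R_i^2/n_i) - 3(N+1)
     = 12/(12*13) * (33.5^2/5 + 24.5^2/4 + 20^2/3) - 3*13
     = 0.076923 * 507.846 - 39
     = 0.065064.
Step 4: Ties present; correction factor C = 1 - 12/(12^3 - 12) = 0.993007. Corrected H = 0.065064 / 0.993007 = 0.065522.
Step 5: Under H0, H ~ chi^2(2); p-value = 0.967770.
Step 6: alpha = 0.1. fail to reject H0.

H = 0.0655, df = 2, p = 0.967770, fail to reject H0.


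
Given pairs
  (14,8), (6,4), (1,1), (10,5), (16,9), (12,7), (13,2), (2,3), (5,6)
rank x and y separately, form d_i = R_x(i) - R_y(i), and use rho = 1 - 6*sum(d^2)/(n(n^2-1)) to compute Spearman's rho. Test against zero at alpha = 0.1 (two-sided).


Step 1: Rank x and y separately (midranks; no ties here).
rank(x): 14->8, 6->4, 1->1, 10->5, 16->9, 12->6, 13->7, 2->2, 5->3
rank(y): 8->8, 4->4, 1->1, 5->5, 9->9, 7->7, 2->2, 3->3, 6->6
Step 2: d_i = R_x(i) - R_y(i); compute d_i^2.
  (8-8)^2=0, (4-4)^2=0, (1-1)^2=0, (5-5)^2=0, (9-9)^2=0, (6-7)^2=1, (7-2)^2=25, (2-3)^2=1, (3-6)^2=9
sum(d^2) = 36.
Step 3: rho = 1 - 6*36 / (9*(9^2 - 1)) = 1 - 216/720 = 0.700000.
Step 4: Under H0, t = rho * sqrt((n-2)/(1-rho^2)) = 2.5934 ~ t(7).
Step 5: Two-sided p-value from the t-distribution with 7 df = 0.035770.
Step 6: alpha = 0.1. reject H0.

rho = 0.7000, p = 0.035770, reject H0 at alpha = 0.1.


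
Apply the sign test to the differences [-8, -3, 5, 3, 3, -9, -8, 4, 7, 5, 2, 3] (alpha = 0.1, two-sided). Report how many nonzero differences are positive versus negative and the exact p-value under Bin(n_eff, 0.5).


Step 1: Discard zero differences. Original n = 12; n_eff = number of nonzero differences = 12.
Nonzero differences (with sign): -8, -3, +5, +3, +3, -9, -8, +4, +7, +5, +2, +3
Step 2: Count signs: positive = 8, negative = 4.
Step 3: Under H0: P(positive) = 0.5, so the number of positives S ~ Bin(12, 0.5).
Step 4: Two-sided exact p-value = sum of Bin(12,0.5) probabilities at or below the observed probability = 0.387695.
Step 5: alpha = 0.1. fail to reject H0.

n_eff = 12, pos = 8, neg = 4, p = 0.387695, fail to reject H0.


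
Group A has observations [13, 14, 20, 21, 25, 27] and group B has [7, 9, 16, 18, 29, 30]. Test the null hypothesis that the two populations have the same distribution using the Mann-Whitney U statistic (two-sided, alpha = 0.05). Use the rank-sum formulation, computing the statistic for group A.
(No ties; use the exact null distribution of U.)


Step 1: Combine and sort all 12 observations; assign midranks.
sorted (value, group): (7,Y), (9,Y), (13,X), (14,X), (16,Y), (18,Y), (20,X), (21,X), (25,X), (27,X), (29,Y), (30,Y)
ranks: 7->1, 9->2, 13->3, 14->4, 16->5, 18->6, 20->7, 21->8, 25->9, 27->10, 29->11, 30->12
Step 2: Rank sum for X: R1 = 3 + 4 + 7 + 8 + 9 + 10 = 41.
Step 3: U_X = R1 - n1(n1+1)/2 = 41 - 6*7/2 = 41 - 21 = 20.
       U_Y = n1*n2 - U_X = 36 - 20 = 16.
Step 4: No ties, so the exact null distribution of U (based on enumerating the C(12,6) = 924 equally likely rank assignments) gives the two-sided p-value.
Step 5: p-value = 0.818182; compare to alpha = 0.05. fail to reject H0.

U_X = 20, p = 0.818182, fail to reject H0 at alpha = 0.05.


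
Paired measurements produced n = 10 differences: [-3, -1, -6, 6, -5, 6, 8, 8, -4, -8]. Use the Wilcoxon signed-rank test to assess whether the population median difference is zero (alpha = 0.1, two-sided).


Step 1: Drop any zero differences (none here) and take |d_i|.
|d| = [3, 1, 6, 6, 5, 6, 8, 8, 4, 8]
Step 2: Midrank |d_i| (ties get averaged ranks).
ranks: |3|->2, |1|->1, |6|->6, |6|->6, |5|->4, |6|->6, |8|->9, |8|->9, |4|->3, |8|->9
Step 3: Attach original signs; sum ranks with positive sign and with negative sign.
W+ = 6 + 6 + 9 + 9 = 30
W- = 2 + 1 + 6 + 4 + 3 + 9 = 25
(Check: W+ + W- = 55 should equal n(n+1)/2 = 55.)
Step 4: Test statistic W = min(W+, W-) = 25.
Step 5: Ties in |d|, so use the tie-corrected normal approximation.
        E[W] = n(n+1)/4 = 10*11/4 = 27.5.
        Tie groups: |d|=6 (t=3), |d|=8 (t=3); sum(t^3 - t) = 48.
        Var[W] = n(n+1)(2n+1)/24 - sum(t^3-t)/48 = 2310/24 - 48/48 = 95.25.
        z = (W - E[W]) / sqrt(Var[W]) = (25 - 27.5) / 9.7596 = -0.2562.
        Two-sided p = 2*Phi(z) = 0.797829.
Step 6: alpha = 0.1. fail to reject H0.

W+ = 30, W- = 25, W = min = 25, p = 0.797829, fail to reject H0.


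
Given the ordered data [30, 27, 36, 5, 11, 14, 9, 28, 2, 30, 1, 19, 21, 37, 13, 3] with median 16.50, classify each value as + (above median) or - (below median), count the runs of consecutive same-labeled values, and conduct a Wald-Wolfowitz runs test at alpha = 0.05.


Step 1: Compute median = 16.50; label A = above, B = below.
Labels in order: AAABBBBABABAAABB  (n_A = 8, n_B = 8)
Step 2: Count runs R = 8.
Step 3: Under H0 (random ordering), E[R] = 2*n_A*n_B/(n_A+n_B) + 1 = 2*8*8/16 + 1 = 9.0000.
        Var[R] = 2*n_A*n_B*(2*n_A*n_B - n_A - n_B) / ((n_A+n_B)^2 * (n_A+n_B-1)) = 14336/3840 = 3.7333.
        SD[R] = 1.9322.
Step 4: Continuity-corrected z = (R + 0.5 - E[R]) / SD[R] = (8 + 0.5 - 9.0000) / 1.9322 = -0.2588.
Step 5: Two-sided p-value via normal approximation = 2*(1 - Phi(|z|)) = 0.795809.
Step 6: alpha = 0.05. fail to reject H0.

R = 8, z = -0.2588, p = 0.795809, fail to reject H0.


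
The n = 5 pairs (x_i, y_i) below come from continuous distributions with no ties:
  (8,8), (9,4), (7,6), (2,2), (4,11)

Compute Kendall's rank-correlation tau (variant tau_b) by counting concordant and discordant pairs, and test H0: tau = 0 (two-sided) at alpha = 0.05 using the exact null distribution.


Step 1: Enumerate the 10 unordered pairs (i,j) with i<j and classify each by sign(x_j-x_i) * sign(y_j-y_i).
  (1,2):dx=+1,dy=-4->D; (1,3):dx=-1,dy=-2->C; (1,4):dx=-6,dy=-6->C; (1,5):dx=-4,dy=+3->D
  (2,3):dx=-2,dy=+2->D; (2,4):dx=-7,dy=-2->C; (2,5):dx=-5,dy=+7->D; (3,4):dx=-5,dy=-4->C
  (3,5):dx=-3,dy=+5->D; (4,5):dx=+2,dy=+9->C
Step 2: C = 5, D = 5, total pairs = 10.
Step 3: tau = (C - D)/(n(n-1)/2) = (5 - 5)/10 = 0.000000.
Step 4: Exact two-sided p-value (enumerate n! = 120 permutations of y under H0): p = 1.000000.
Step 5: alpha = 0.05. fail to reject H0.

tau_b = 0.0000 (C=5, D=5), p = 1.000000, fail to reject H0.


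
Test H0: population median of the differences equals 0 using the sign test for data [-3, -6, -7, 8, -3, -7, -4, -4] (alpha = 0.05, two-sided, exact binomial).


Step 1: Discard zero differences. Original n = 8; n_eff = number of nonzero differences = 8.
Nonzero differences (with sign): -3, -6, -7, +8, -3, -7, -4, -4
Step 2: Count signs: positive = 1, negative = 7.
Step 3: Under H0: P(positive) = 0.5, so the number of positives S ~ Bin(8, 0.5).
Step 4: Two-sided exact p-value = sum of Bin(8,0.5) probabilities at or below the observed probability = 0.070312.
Step 5: alpha = 0.05. fail to reject H0.

n_eff = 8, pos = 1, neg = 7, p = 0.070312, fail to reject H0.


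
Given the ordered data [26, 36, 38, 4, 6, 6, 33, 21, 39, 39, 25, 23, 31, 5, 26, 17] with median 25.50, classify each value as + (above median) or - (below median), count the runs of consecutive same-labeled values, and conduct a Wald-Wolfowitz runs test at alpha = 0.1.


Step 1: Compute median = 25.50; label A = above, B = below.
Labels in order: AAABBBABAABBABAB  (n_A = 8, n_B = 8)
Step 2: Count runs R = 10.
Step 3: Under H0 (random ordering), E[R] = 2*n_A*n_B/(n_A+n_B) + 1 = 2*8*8/16 + 1 = 9.0000.
        Var[R] = 2*n_A*n_B*(2*n_A*n_B - n_A - n_B) / ((n_A+n_B)^2 * (n_A+n_B-1)) = 14336/3840 = 3.7333.
        SD[R] = 1.9322.
Step 4: Continuity-corrected z = (R - 0.5 - E[R]) / SD[R] = (10 - 0.5 - 9.0000) / 1.9322 = 0.2588.
Step 5: Two-sided p-value via normal approximation = 2*(1 - Phi(|z|)) = 0.795809.
Step 6: alpha = 0.1. fail to reject H0.

R = 10, z = 0.2588, p = 0.795809, fail to reject H0.


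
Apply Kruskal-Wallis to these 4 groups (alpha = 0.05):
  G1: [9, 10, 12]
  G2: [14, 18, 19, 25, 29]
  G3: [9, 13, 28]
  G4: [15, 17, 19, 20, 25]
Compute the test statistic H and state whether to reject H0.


Step 1: Combine all N = 16 observations and assign midranks.
sorted (value, group, rank): (9,G1,1.5), (9,G3,1.5), (10,G1,3), (12,G1,4), (13,G3,5), (14,G2,6), (15,G4,7), (17,G4,8), (18,G2,9), (19,G2,10.5), (19,G4,10.5), (20,G4,12), (25,G2,13.5), (25,G4,13.5), (28,G3,15), (29,G2,16)
Step 2: Sum ranks within each group.
R_1 = 8.5 (n_1 = 3)
R_2 = 55 (n_2 = 5)
R_3 = 21.5 (n_3 = 3)
R_4 = 51 (n_4 = 5)
Step 3: H = 12/(N(N+1)) * sum(R_i^2/n_i) - 3(N+1)
     = 12/(16*17) * (8.5^2/3 + 55^2/5 + 21.5^2/3 + 51^2/5) - 3*17
     = 0.044118 * 1303.37 - 51
     = 6.501471.
Step 4: Ties present; correction factor C = 1 - 18/(16^3 - 16) = 0.995588. Corrected H = 6.501471 / 0.995588 = 6.530281.
Step 5: Under H0, H ~ chi^2(3); p-value = 0.088476.
Step 6: alpha = 0.05. fail to reject H0.

H = 6.5303, df = 3, p = 0.088476, fail to reject H0.


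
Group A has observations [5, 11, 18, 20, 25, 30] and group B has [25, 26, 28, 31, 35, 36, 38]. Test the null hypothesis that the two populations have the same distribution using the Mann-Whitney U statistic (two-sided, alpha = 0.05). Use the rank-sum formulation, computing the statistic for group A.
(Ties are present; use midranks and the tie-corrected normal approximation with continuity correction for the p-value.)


Step 1: Combine and sort all 13 observations; assign midranks.
sorted (value, group): (5,X), (11,X), (18,X), (20,X), (25,X), (25,Y), (26,Y), (28,Y), (30,X), (31,Y), (35,Y), (36,Y), (38,Y)
ranks: 5->1, 11->2, 18->3, 20->4, 25->5.5, 25->5.5, 26->7, 28->8, 30->9, 31->10, 35->11, 36->12, 38->13
Step 2: Rank sum for X: R1 = 1 + 2 + 3 + 4 + 5.5 + 9 = 24.5.
Step 3: U_X = R1 - n1(n1+1)/2 = 24.5 - 6*7/2 = 24.5 - 21 = 3.5.
       U_Y = n1*n2 - U_X = 42 - 3.5 = 38.5.
Step 4: Ties are present, so use the tie-corrected normal approximation (with continuity correction) for the p-value.
Step 5: p-value = 0.015019; compare to alpha = 0.05. reject H0.

U_X = 3.5, p = 0.015019, reject H0 at alpha = 0.05.


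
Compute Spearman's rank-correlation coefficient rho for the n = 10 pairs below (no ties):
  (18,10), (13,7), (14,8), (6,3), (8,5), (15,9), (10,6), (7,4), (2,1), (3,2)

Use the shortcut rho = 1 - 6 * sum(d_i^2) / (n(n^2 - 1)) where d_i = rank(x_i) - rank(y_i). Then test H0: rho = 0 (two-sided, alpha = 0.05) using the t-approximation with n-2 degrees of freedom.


Step 1: Rank x and y separately (midranks; no ties here).
rank(x): 18->10, 13->7, 14->8, 6->3, 8->5, 15->9, 10->6, 7->4, 2->1, 3->2
rank(y): 10->10, 7->7, 8->8, 3->3, 5->5, 9->9, 6->6, 4->4, 1->1, 2->2
Step 2: d_i = R_x(i) - R_y(i); compute d_i^2.
  (10-10)^2=0, (7-7)^2=0, (8-8)^2=0, (3-3)^2=0, (5-5)^2=0, (9-9)^2=0, (6-6)^2=0, (4-4)^2=0, (1-1)^2=0, (2-2)^2=0
sum(d^2) = 0.
Step 3: rho = 1 - 6*0 / (10*(10^2 - 1)) = 1 - 0/990 = 1.000000.
Step 5: Two-sided p-value from the t-distribution with 8 df = 0.000000.
Step 6: alpha = 0.05. reject H0.

rho = 1.0000, p = 0.000000, reject H0 at alpha = 0.05.


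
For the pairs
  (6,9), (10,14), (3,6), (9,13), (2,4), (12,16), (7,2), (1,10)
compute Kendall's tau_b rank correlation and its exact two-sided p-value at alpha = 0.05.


Step 1: Enumerate the 28 unordered pairs (i,j) with i<j and classify each by sign(x_j-x_i) * sign(y_j-y_i).
  (1,2):dx=+4,dy=+5->C; (1,3):dx=-3,dy=-3->C; (1,4):dx=+3,dy=+4->C; (1,5):dx=-4,dy=-5->C
  (1,6):dx=+6,dy=+7->C; (1,7):dx=+1,dy=-7->D; (1,8):dx=-5,dy=+1->D; (2,3):dx=-7,dy=-8->C
  (2,4):dx=-1,dy=-1->C; (2,5):dx=-8,dy=-10->C; (2,6):dx=+2,dy=+2->C; (2,7):dx=-3,dy=-12->C
  (2,8):dx=-9,dy=-4->C; (3,4):dx=+6,dy=+7->C; (3,5):dx=-1,dy=-2->C; (3,6):dx=+9,dy=+10->C
  (3,7):dx=+4,dy=-4->D; (3,8):dx=-2,dy=+4->D; (4,5):dx=-7,dy=-9->C; (4,6):dx=+3,dy=+3->C
  (4,7):dx=-2,dy=-11->C; (4,8):dx=-8,dy=-3->C; (5,6):dx=+10,dy=+12->C; (5,7):dx=+5,dy=-2->D
  (5,8):dx=-1,dy=+6->D; (6,7):dx=-5,dy=-14->C; (6,8):dx=-11,dy=-6->C; (7,8):dx=-6,dy=+8->D
Step 2: C = 21, D = 7, total pairs = 28.
Step 3: tau = (C - D)/(n(n-1)/2) = (21 - 7)/28 = 0.500000.
Step 4: Exact two-sided p-value (enumerate n! = 40320 permutations of y under H0): p = 0.108681.
Step 5: alpha = 0.05. fail to reject H0.

tau_b = 0.5000 (C=21, D=7), p = 0.108681, fail to reject H0.


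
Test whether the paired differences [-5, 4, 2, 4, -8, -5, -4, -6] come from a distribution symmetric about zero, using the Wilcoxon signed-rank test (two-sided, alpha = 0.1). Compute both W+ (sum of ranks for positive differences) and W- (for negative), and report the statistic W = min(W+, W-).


Step 1: Drop any zero differences (none here) and take |d_i|.
|d| = [5, 4, 2, 4, 8, 5, 4, 6]
Step 2: Midrank |d_i| (ties get averaged ranks).
ranks: |5|->5.5, |4|->3, |2|->1, |4|->3, |8|->8, |5|->5.5, |4|->3, |6|->7
Step 3: Attach original signs; sum ranks with positive sign and with negative sign.
W+ = 3 + 1 + 3 = 7
W- = 5.5 + 8 + 5.5 + 3 + 7 = 29
(Check: W+ + W- = 36 should equal n(n+1)/2 = 36.)
Step 4: Test statistic W = min(W+, W-) = 7.
Step 5: Ties in |d|, so use the tie-corrected normal approximation.
        E[W] = n(n+1)/4 = 8*9/4 = 18.
        Tie groups: |d|=4 (t=3), |d|=5 (t=2); sum(t^3 - t) = 30.
        Var[W] = n(n+1)(2n+1)/24 - sum(t^3-t)/48 = 1224/24 - 30/48 = 50.375.
        z = (W - E[W]) / sqrt(Var[W]) = (7 - 18) / 7.0975 = -1.5498.
        Two-sided p = 2*Phi(z) = 0.121181.
Step 6: alpha = 0.1. fail to reject H0.

W+ = 7, W- = 29, W = min = 7, p = 0.121181, fail to reject H0.


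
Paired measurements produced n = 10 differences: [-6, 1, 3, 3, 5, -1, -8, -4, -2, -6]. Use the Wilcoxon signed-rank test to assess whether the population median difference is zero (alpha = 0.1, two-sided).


Step 1: Drop any zero differences (none here) and take |d_i|.
|d| = [6, 1, 3, 3, 5, 1, 8, 4, 2, 6]
Step 2: Midrank |d_i| (ties get averaged ranks).
ranks: |6|->8.5, |1|->1.5, |3|->4.5, |3|->4.5, |5|->7, |1|->1.5, |8|->10, |4|->6, |2|->3, |6|->8.5
Step 3: Attach original signs; sum ranks with positive sign and with negative sign.
W+ = 1.5 + 4.5 + 4.5 + 7 = 17.5
W- = 8.5 + 1.5 + 10 + 6 + 3 + 8.5 = 37.5
(Check: W+ + W- = 55 should equal n(n+1)/2 = 55.)
Step 4: Test statistic W = min(W+, W-) = 17.5.
Step 5: Ties in |d|, so use the tie-corrected normal approximation.
        E[W] = n(n+1)/4 = 10*11/4 = 27.5.
        Tie groups: |d|=1 (t=2), |d|=3 (t=2), |d|=6 (t=2); sum(t^3 - t) = 18.
        Var[W] = n(n+1)(2n+1)/24 - sum(t^3-t)/48 = 2310/24 - 18/48 = 95.875.
        z = (W - E[W]) / sqrt(Var[W]) = (17.5 - 27.5) / 9.7916 = -1.0213.
        Two-sided p = 2*Phi(z) = 0.307119.
Step 6: alpha = 0.1. fail to reject H0.

W+ = 17.5, W- = 37.5, W = min = 17.5, p = 0.307119, fail to reject H0.


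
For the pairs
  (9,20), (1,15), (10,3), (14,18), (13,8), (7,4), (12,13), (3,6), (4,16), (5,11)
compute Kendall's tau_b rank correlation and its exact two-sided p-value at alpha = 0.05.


Step 1: Enumerate the 45 unordered pairs (i,j) with i<j and classify each by sign(x_j-x_i) * sign(y_j-y_i).
  (1,2):dx=-8,dy=-5->C; (1,3):dx=+1,dy=-17->D; (1,4):dx=+5,dy=-2->D; (1,5):dx=+4,dy=-12->D
  (1,6):dx=-2,dy=-16->C; (1,7):dx=+3,dy=-7->D; (1,8):dx=-6,dy=-14->C; (1,9):dx=-5,dy=-4->C
  (1,10):dx=-4,dy=-9->C; (2,3):dx=+9,dy=-12->D; (2,4):dx=+13,dy=+3->C; (2,5):dx=+12,dy=-7->D
  (2,6):dx=+6,dy=-11->D; (2,7):dx=+11,dy=-2->D; (2,8):dx=+2,dy=-9->D; (2,9):dx=+3,dy=+1->C
  (2,10):dx=+4,dy=-4->D; (3,4):dx=+4,dy=+15->C; (3,5):dx=+3,dy=+5->C; (3,6):dx=-3,dy=+1->D
  (3,7):dx=+2,dy=+10->C; (3,8):dx=-7,dy=+3->D; (3,9):dx=-6,dy=+13->D; (3,10):dx=-5,dy=+8->D
  (4,5):dx=-1,dy=-10->C; (4,6):dx=-7,dy=-14->C; (4,7):dx=-2,dy=-5->C; (4,8):dx=-11,dy=-12->C
  (4,9):dx=-10,dy=-2->C; (4,10):dx=-9,dy=-7->C; (5,6):dx=-6,dy=-4->C; (5,7):dx=-1,dy=+5->D
  (5,8):dx=-10,dy=-2->C; (5,9):dx=-9,dy=+8->D; (5,10):dx=-8,dy=+3->D; (6,7):dx=+5,dy=+9->C
  (6,8):dx=-4,dy=+2->D; (6,9):dx=-3,dy=+12->D; (6,10):dx=-2,dy=+7->D; (7,8):dx=-9,dy=-7->C
  (7,9):dx=-8,dy=+3->D; (7,10):dx=-7,dy=-2->C; (8,9):dx=+1,dy=+10->C; (8,10):dx=+2,dy=+5->C
  (9,10):dx=+1,dy=-5->D
Step 2: C = 23, D = 22, total pairs = 45.
Step 3: tau = (C - D)/(n(n-1)/2) = (23 - 22)/45 = 0.022222.
Step 4: Exact two-sided p-value (enumerate n! = 3628800 permutations of y under H0): p = 1.000000.
Step 5: alpha = 0.05. fail to reject H0.

tau_b = 0.0222 (C=23, D=22), p = 1.000000, fail to reject H0.


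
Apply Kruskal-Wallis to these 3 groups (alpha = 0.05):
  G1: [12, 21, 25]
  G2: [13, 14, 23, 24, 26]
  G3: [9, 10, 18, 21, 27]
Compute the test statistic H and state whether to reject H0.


Step 1: Combine all N = 13 observations and assign midranks.
sorted (value, group, rank): (9,G3,1), (10,G3,2), (12,G1,3), (13,G2,4), (14,G2,5), (18,G3,6), (21,G1,7.5), (21,G3,7.5), (23,G2,9), (24,G2,10), (25,G1,11), (26,G2,12), (27,G3,13)
Step 2: Sum ranks within each group.
R_1 = 21.5 (n_1 = 3)
R_2 = 40 (n_2 = 5)
R_3 = 29.5 (n_3 = 5)
Step 3: H = 12/(N(N+1)) * sum(R_i^2/n_i) - 3(N+1)
     = 12/(13*14) * (21.5^2/3 + 40^2/5 + 29.5^2/5) - 3*14
     = 0.065934 * 648.133 - 42
     = 0.734066.
Step 4: Ties present; correction factor C = 1 - 6/(13^3 - 13) = 0.997253. Corrected H = 0.734066 / 0.997253 = 0.736088.
Step 5: Under H0, H ~ chi^2(2); p-value = 0.692087.
Step 6: alpha = 0.05. fail to reject H0.

H = 0.7361, df = 2, p = 0.692087, fail to reject H0.


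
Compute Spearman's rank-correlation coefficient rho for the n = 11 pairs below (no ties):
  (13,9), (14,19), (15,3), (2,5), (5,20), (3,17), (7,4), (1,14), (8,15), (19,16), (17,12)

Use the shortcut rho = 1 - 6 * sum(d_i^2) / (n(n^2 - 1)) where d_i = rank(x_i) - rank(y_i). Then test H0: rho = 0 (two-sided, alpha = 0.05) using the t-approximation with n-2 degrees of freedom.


Step 1: Rank x and y separately (midranks; no ties here).
rank(x): 13->7, 14->8, 15->9, 2->2, 5->4, 3->3, 7->5, 1->1, 8->6, 19->11, 17->10
rank(y): 9->4, 19->10, 3->1, 5->3, 20->11, 17->9, 4->2, 14->6, 15->7, 16->8, 12->5
Step 2: d_i = R_x(i) - R_y(i); compute d_i^2.
  (7-4)^2=9, (8-10)^2=4, (9-1)^2=64, (2-3)^2=1, (4-11)^2=49, (3-9)^2=36, (5-2)^2=9, (1-6)^2=25, (6-7)^2=1, (11-8)^2=9, (10-5)^2=25
sum(d^2) = 232.
Step 3: rho = 1 - 6*232 / (11*(11^2 - 1)) = 1 - 1392/1320 = -0.054545.
Step 4: Under H0, t = rho * sqrt((n-2)/(1-rho^2)) = -0.1639 ~ t(9).
Step 5: Two-sided p-value from the t-distribution with 9 df = 0.873447.
Step 6: alpha = 0.05. fail to reject H0.

rho = -0.0545, p = 0.873447, fail to reject H0 at alpha = 0.05.


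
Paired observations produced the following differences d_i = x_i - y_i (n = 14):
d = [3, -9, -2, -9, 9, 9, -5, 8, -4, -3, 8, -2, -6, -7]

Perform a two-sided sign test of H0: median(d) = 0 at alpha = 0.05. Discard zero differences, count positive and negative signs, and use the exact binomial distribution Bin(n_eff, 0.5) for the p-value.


Step 1: Discard zero differences. Original n = 14; n_eff = number of nonzero differences = 14.
Nonzero differences (with sign): +3, -9, -2, -9, +9, +9, -5, +8, -4, -3, +8, -2, -6, -7
Step 2: Count signs: positive = 5, negative = 9.
Step 3: Under H0: P(positive) = 0.5, so the number of positives S ~ Bin(14, 0.5).
Step 4: Two-sided exact p-value = sum of Bin(14,0.5) probabilities at or below the observed probability = 0.423950.
Step 5: alpha = 0.05. fail to reject H0.

n_eff = 14, pos = 5, neg = 9, p = 0.423950, fail to reject H0.


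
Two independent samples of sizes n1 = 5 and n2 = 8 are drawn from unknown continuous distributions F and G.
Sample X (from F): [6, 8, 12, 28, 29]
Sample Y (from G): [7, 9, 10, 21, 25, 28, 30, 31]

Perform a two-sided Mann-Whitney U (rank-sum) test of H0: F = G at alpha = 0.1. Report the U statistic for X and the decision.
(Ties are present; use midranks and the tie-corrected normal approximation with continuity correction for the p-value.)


Step 1: Combine and sort all 13 observations; assign midranks.
sorted (value, group): (6,X), (7,Y), (8,X), (9,Y), (10,Y), (12,X), (21,Y), (25,Y), (28,X), (28,Y), (29,X), (30,Y), (31,Y)
ranks: 6->1, 7->2, 8->3, 9->4, 10->5, 12->6, 21->7, 25->8, 28->9.5, 28->9.5, 29->11, 30->12, 31->13
Step 2: Rank sum for X: R1 = 1 + 3 + 6 + 9.5 + 11 = 30.5.
Step 3: U_X = R1 - n1(n1+1)/2 = 30.5 - 5*6/2 = 30.5 - 15 = 15.5.
       U_Y = n1*n2 - U_X = 40 - 15.5 = 24.5.
Step 4: Ties are present, so use the tie-corrected normal approximation (with continuity correction) for the p-value.
Step 5: p-value = 0.557643; compare to alpha = 0.1. fail to reject H0.

U_X = 15.5, p = 0.557643, fail to reject H0 at alpha = 0.1.


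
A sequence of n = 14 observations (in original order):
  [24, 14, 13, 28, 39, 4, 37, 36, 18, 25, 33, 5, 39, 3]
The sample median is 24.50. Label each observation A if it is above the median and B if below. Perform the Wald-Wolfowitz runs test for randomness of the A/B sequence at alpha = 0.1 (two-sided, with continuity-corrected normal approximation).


Step 1: Compute median = 24.50; label A = above, B = below.
Labels in order: BBBAABAABAABAB  (n_A = 7, n_B = 7)
Step 2: Count runs R = 9.
Step 3: Under H0 (random ordering), E[R] = 2*n_A*n_B/(n_A+n_B) + 1 = 2*7*7/14 + 1 = 8.0000.
        Var[R] = 2*n_A*n_B*(2*n_A*n_B - n_A - n_B) / ((n_A+n_B)^2 * (n_A+n_B-1)) = 8232/2548 = 3.2308.
        SD[R] = 1.7974.
Step 4: Continuity-corrected z = (R - 0.5 - E[R]) / SD[R] = (9 - 0.5 - 8.0000) / 1.7974 = 0.2782.
Step 5: Two-sided p-value via normal approximation = 2*(1 - Phi(|z|)) = 0.780879.
Step 6: alpha = 0.1. fail to reject H0.

R = 9, z = 0.2782, p = 0.780879, fail to reject H0.


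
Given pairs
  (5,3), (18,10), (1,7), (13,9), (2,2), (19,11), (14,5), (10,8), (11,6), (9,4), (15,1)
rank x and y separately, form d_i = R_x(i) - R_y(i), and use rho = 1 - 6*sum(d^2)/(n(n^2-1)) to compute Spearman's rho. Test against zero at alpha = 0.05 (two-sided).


Step 1: Rank x and y separately (midranks; no ties here).
rank(x): 5->3, 18->10, 1->1, 13->7, 2->2, 19->11, 14->8, 10->5, 11->6, 9->4, 15->9
rank(y): 3->3, 10->10, 7->7, 9->9, 2->2, 11->11, 5->5, 8->8, 6->6, 4->4, 1->1
Step 2: d_i = R_x(i) - R_y(i); compute d_i^2.
  (3-3)^2=0, (10-10)^2=0, (1-7)^2=36, (7-9)^2=4, (2-2)^2=0, (11-11)^2=0, (8-5)^2=9, (5-8)^2=9, (6-6)^2=0, (4-4)^2=0, (9-1)^2=64
sum(d^2) = 122.
Step 3: rho = 1 - 6*122 / (11*(11^2 - 1)) = 1 - 732/1320 = 0.445455.
Step 4: Under H0, t = rho * sqrt((n-2)/(1-rho^2)) = 1.4926 ~ t(9).
Step 5: Two-sided p-value from the t-distribution with 9 df = 0.169733.
Step 6: alpha = 0.05. fail to reject H0.

rho = 0.4455, p = 0.169733, fail to reject H0 at alpha = 0.05.


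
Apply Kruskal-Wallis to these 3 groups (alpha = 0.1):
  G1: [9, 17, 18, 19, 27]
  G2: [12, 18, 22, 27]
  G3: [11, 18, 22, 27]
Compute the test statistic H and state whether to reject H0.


Step 1: Combine all N = 13 observations and assign midranks.
sorted (value, group, rank): (9,G1,1), (11,G3,2), (12,G2,3), (17,G1,4), (18,G1,6), (18,G2,6), (18,G3,6), (19,G1,8), (22,G2,9.5), (22,G3,9.5), (27,G1,12), (27,G2,12), (27,G3,12)
Step 2: Sum ranks within each group.
R_1 = 31 (n_1 = 5)
R_2 = 30.5 (n_2 = 4)
R_3 = 29.5 (n_3 = 4)
Step 3: H = 12/(N(N+1)) * sum(R_i^2/n_i) - 3(N+1)
     = 12/(13*14) * (31^2/5 + 30.5^2/4 + 29.5^2/4) - 3*14
     = 0.065934 * 642.325 - 42
     = 0.351099.
Step 4: Ties present; correction factor C = 1 - 54/(13^3 - 13) = 0.975275. Corrected H = 0.351099 / 0.975275 = 0.360000.
Step 5: Under H0, H ~ chi^2(2); p-value = 0.835270.
Step 6: alpha = 0.1. fail to reject H0.

H = 0.3600, df = 2, p = 0.835270, fail to reject H0.


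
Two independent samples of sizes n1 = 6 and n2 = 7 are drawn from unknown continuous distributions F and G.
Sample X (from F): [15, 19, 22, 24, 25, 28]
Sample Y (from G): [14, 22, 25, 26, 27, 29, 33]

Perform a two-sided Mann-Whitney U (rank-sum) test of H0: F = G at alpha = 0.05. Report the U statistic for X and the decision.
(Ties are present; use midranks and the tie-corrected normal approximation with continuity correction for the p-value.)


Step 1: Combine and sort all 13 observations; assign midranks.
sorted (value, group): (14,Y), (15,X), (19,X), (22,X), (22,Y), (24,X), (25,X), (25,Y), (26,Y), (27,Y), (28,X), (29,Y), (33,Y)
ranks: 14->1, 15->2, 19->3, 22->4.5, 22->4.5, 24->6, 25->7.5, 25->7.5, 26->9, 27->10, 28->11, 29->12, 33->13
Step 2: Rank sum for X: R1 = 2 + 3 + 4.5 + 6 + 7.5 + 11 = 34.
Step 3: U_X = R1 - n1(n1+1)/2 = 34 - 6*7/2 = 34 - 21 = 13.
       U_Y = n1*n2 - U_X = 42 - 13 = 29.
Step 4: Ties are present, so use the tie-corrected normal approximation (with continuity correction) for the p-value.
Step 5: p-value = 0.282651; compare to alpha = 0.05. fail to reject H0.

U_X = 13, p = 0.282651, fail to reject H0 at alpha = 0.05.


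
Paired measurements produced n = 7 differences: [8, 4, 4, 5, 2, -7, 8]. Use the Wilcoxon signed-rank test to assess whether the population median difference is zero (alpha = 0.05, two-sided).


Step 1: Drop any zero differences (none here) and take |d_i|.
|d| = [8, 4, 4, 5, 2, 7, 8]
Step 2: Midrank |d_i| (ties get averaged ranks).
ranks: |8|->6.5, |4|->2.5, |4|->2.5, |5|->4, |2|->1, |7|->5, |8|->6.5
Step 3: Attach original signs; sum ranks with positive sign and with negative sign.
W+ = 6.5 + 2.5 + 2.5 + 4 + 1 + 6.5 = 23
W- = 5 = 5
(Check: W+ + W- = 28 should equal n(n+1)/2 = 28.)
Step 4: Test statistic W = min(W+, W-) = 5.
Step 5: Ties in |d|, so use the tie-corrected normal approximation.
        E[W] = n(n+1)/4 = 7*8/4 = 14.
        Tie groups: |d|=4 (t=2), |d|=8 (t=2); sum(t^3 - t) = 12.
        Var[W] = n(n+1)(2n+1)/24 - sum(t^3-t)/48 = 840/24 - 12/48 = 34.75.
        z = (W - E[W]) / sqrt(Var[W]) = (5 - 14) / 5.8949 = -1.5267.
        Two-sided p = 2*Phi(z) = 0.126826.
Step 6: alpha = 0.05. fail to reject H0.

W+ = 23, W- = 5, W = min = 5, p = 0.126826, fail to reject H0.


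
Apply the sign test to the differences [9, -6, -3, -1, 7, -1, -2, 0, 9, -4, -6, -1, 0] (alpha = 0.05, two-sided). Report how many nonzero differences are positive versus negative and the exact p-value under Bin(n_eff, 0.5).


Step 1: Discard zero differences. Original n = 13; n_eff = number of nonzero differences = 11.
Nonzero differences (with sign): +9, -6, -3, -1, +7, -1, -2, +9, -4, -6, -1
Step 2: Count signs: positive = 3, negative = 8.
Step 3: Under H0: P(positive) = 0.5, so the number of positives S ~ Bin(11, 0.5).
Step 4: Two-sided exact p-value = sum of Bin(11,0.5) probabilities at or below the observed probability = 0.226562.
Step 5: alpha = 0.05. fail to reject H0.

n_eff = 11, pos = 3, neg = 8, p = 0.226562, fail to reject H0.


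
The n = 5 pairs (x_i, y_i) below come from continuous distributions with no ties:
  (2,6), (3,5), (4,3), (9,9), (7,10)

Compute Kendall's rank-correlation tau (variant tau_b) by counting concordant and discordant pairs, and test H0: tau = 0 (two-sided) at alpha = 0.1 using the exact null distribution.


Step 1: Enumerate the 10 unordered pairs (i,j) with i<j and classify each by sign(x_j-x_i) * sign(y_j-y_i).
  (1,2):dx=+1,dy=-1->D; (1,3):dx=+2,dy=-3->D; (1,4):dx=+7,dy=+3->C; (1,5):dx=+5,dy=+4->C
  (2,3):dx=+1,dy=-2->D; (2,4):dx=+6,dy=+4->C; (2,5):dx=+4,dy=+5->C; (3,4):dx=+5,dy=+6->C
  (3,5):dx=+3,dy=+7->C; (4,5):dx=-2,dy=+1->D
Step 2: C = 6, D = 4, total pairs = 10.
Step 3: tau = (C - D)/(n(n-1)/2) = (6 - 4)/10 = 0.200000.
Step 4: Exact two-sided p-value (enumerate n! = 120 permutations of y under H0): p = 0.816667.
Step 5: alpha = 0.1. fail to reject H0.

tau_b = 0.2000 (C=6, D=4), p = 0.816667, fail to reject H0.
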